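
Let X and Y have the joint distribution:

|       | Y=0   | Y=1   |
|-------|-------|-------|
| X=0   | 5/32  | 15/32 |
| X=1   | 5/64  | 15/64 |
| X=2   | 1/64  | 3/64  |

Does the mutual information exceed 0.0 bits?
Marginal P(X) (row sums):
  P(X=0) = 5/32 + 15/32 = 5/8
  P(X=1) = 5/64 + 15/64 = 5/16
  P(X=2) = 1/64 + 3/64 = 1/16
Marginal P(Y) (column sums):
  P(Y=0) = 5/32 + 5/64 + 1/64 = 1/4
  P(Y=1) = 15/32 + 15/64 + 3/64 = 3/4

H(X) = -[(5/8)·log₂(5/8) + (5/16)·log₂(5/16) + (1/16)·log₂(1/16)]
  = 0.4238 + 0.5244 + 0.2500
  = 1.1982 bits
H(Y) = -[(1/4)·log₂(1/4) + (3/4)·log₂(3/4)]
  = 0.5000 + 0.3113
  = 0.8113 bits
H(X,Y) = -[(5/32)·log₂(5/32) + (15/32)·log₂(15/32) + (5/64)·log₂(5/64) + (15/64)·log₂(15/64) + (1/64)·log₂(1/64) + (3/64)·log₂(3/64)]
  = 0.4184 + 0.5124 + 0.2873 + 0.4906 + 0.0938 + 0.2070
  = 2.0095 bits

I(X;Y) = H(X) + H(Y) - H(X,Y)
  = 1.1982 + 0.8113 - 2.0095
  = 0.0000 bits

No. I(X;Y) = 0.0000 bits, which is ≤ 0.0 bits.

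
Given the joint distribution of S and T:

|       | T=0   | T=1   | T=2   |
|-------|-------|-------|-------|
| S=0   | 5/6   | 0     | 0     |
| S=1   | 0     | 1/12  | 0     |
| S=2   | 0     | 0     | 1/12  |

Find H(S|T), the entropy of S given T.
Marginal P(T) (column sums):
  P(T=0) = 5/6 + 0 + 0 = 5/6
  P(T=1) = 0 + 1/12 + 0 = 1/12
  P(T=2) = 0 + 0 + 1/12 = 1/12

H(S|T) = -Σ P(S,T)·log₂ P(S|T), where P(S|T) = P(S,T) / P(T)
  (cells with P(S,T) = 0 contribute 0)
  (S=0,T=0): P(S|T) = (5/6)/(5/6) = 1;  -(5/6)·log₂(1) = 0.0000
  (S=1,T=1): P(S|T) = (1/12)/(1/12) = 1;  -(1/12)·log₂(1) = 0.0000
  (S=2,T=2): P(S|T) = (1/12)/(1/12) = 1;  -(1/12)·log₂(1) = 0.0000
H(S|T) = 0.0000 + 0.0000 + 0.0000
  = 0.0000 bits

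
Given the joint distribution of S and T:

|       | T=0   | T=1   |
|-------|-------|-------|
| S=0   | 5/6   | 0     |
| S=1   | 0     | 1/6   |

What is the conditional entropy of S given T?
Marginal P(T) (column sums):
  P(T=0) = 5/6 + 0 = 5/6
  P(T=1) = 0 + 1/6 = 1/6

H(S|T) = -Σ P(S,T)·log₂ P(S|T), where P(S|T) = P(S,T) / P(T)
  (cells with P(S,T) = 0 contribute 0)
  (S=0,T=0): P(S|T) = (5/6)/(5/6) = 1;  -(5/6)·log₂(1) = 0.0000
  (S=1,T=1): P(S|T) = (1/6)/(1/6) = 1;  -(1/6)·log₂(1) = 0.0000
H(S|T) = 0.0000 + 0.0000
  = 0.0000 bits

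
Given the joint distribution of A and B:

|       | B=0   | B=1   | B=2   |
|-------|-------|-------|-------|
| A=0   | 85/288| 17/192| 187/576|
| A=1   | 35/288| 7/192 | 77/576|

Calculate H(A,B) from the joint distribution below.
H(A,B) = -Σ P(A,B) log₂ P(A,B), summed over the non-zero cells:
H(A,B) = -[(85/288)·log₂(85/288) + (17/192)·log₂(17/192) + (187/576)·log₂(187/576) + (35/288)·log₂(35/288) + (7/192)·log₂(7/192) + (77/576)·log₂(77/576)]
  = 0.5196 + 0.3097 + 0.5269 + 0.3695 + 0.1742 + 0.3881
  = 2.2880 bits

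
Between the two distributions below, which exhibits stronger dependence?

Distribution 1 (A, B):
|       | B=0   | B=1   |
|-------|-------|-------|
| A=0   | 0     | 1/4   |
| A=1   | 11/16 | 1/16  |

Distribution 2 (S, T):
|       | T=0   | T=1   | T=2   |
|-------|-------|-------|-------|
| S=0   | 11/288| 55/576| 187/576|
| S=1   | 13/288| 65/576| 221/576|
Distribution 1 (A, B):
Marginal P(A) (row sums):
  P(A=0) = 0 + 1/4 = 1/4
  P(A=1) = 11/16 + 1/16 = 3/4
Marginal P(B) (column sums):
  P(B=0) = 0 + 11/16 = 11/16
  P(B=1) = 1/4 + 1/16 = 5/16

H(A) = -[(1/4)·log₂(1/4) + (3/4)·log₂(3/4)]
  = 0.5000 + 0.3113
  = 0.8113 bits
H(B) = -[(11/16)·log₂(11/16) + (5/16)·log₂(5/16)]
  = 0.3716 + 0.5244
  = 0.8960 bits
H(A,B) = -[(1/4)·log₂(1/4) + (11/16)·log₂(11/16) + (1/16)·log₂(1/16)]
  = 0.5000 + 0.3716 + 0.2500
  = 1.1216 bits

I(A;B) = H(A) + H(B) - H(A,B)
  = 0.8113 + 0.8960 - 1.1216
  = 0.5857 bits

Distribution 2 (S, T):
Marginal P(S) (row sums):
  P(S=0) = 11/288 + 55/576 + 187/576 = 11/24
  P(S=1) = 13/288 + 65/576 + 221/576 = 13/24
Marginal P(T) (column sums):
  P(T=0) = 11/288 + 13/288 = 1/12
  P(T=1) = 55/576 + 65/576 = 5/24
  P(T=2) = 187/576 + 221/576 = 17/24

H(S) = -[(11/24)·log₂(11/24) + (13/24)·log₂(13/24)]
  = 0.5159 + 0.4791
  = 0.9950 bits
H(T) = -[(1/12)·log₂(1/12) + (5/24)·log₂(5/24) + (17/24)·log₂(17/24)]
  = 0.2987 + 0.4715 + 0.3524
  = 1.1226 bits
H(S,T) = -[(11/288)·log₂(11/288) + (55/576)·log₂(55/576) + (187/576)·log₂(187/576) + (13/288)·log₂(13/288) + (65/576)·log₂(65/576) + (221/576)·log₂(221/576)]
  = 0.1799 + 0.3236 + 0.5269 + 0.2017 + 0.3552 + 0.5303
  = 2.1176 bits

I(S;T) = H(S) + H(T) - H(S,T)
  = 0.9950 + 1.1226 - 2.1176
  = 0.0000 bits

I(A;B) = 0.5857 bits > I(S;T) = 0.0000 bits, so (A, B) has the higher mutual information (stronger dependence).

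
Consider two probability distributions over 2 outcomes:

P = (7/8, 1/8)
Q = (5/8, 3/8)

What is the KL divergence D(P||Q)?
D(P||Q) = Σ P(i) log₂(P(i)/Q(i))
  i=0: (7/8) × log₂((7/8)/(5/8)) = (7/8) × log₂(7/5) = 0.4247
  i=1: (1/8) × log₂((1/8)/(3/8)) = (1/8) × log₂(1/3) = -0.1981
D(P||Q) = 0.4247 - 0.1981
  = 0.2266 bits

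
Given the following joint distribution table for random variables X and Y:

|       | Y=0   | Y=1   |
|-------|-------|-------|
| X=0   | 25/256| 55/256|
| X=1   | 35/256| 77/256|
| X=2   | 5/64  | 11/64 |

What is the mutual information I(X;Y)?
Marginal P(X) (row sums):
  P(X=0) = 25/256 + 55/256 = 5/16
  P(X=1) = 35/256 + 77/256 = 7/16
  P(X=2) = 5/64 + 11/64 = 1/4
Marginal P(Y) (column sums):
  P(Y=0) = 25/256 + 35/256 + 5/64 = 5/16
  P(Y=1) = 55/256 + 77/256 + 11/64 = 11/16

H(X) = -[(5/16)·log₂(5/16) + (7/16)·log₂(7/16) + (1/4)·log₂(1/4)]
  = 0.5244 + 0.5218 + 0.5000
  = 1.5462 bits
H(Y) = -[(5/16)·log₂(5/16) + (11/16)·log₂(11/16)]
  = 0.5244 + 0.3716
  = 0.8960 bits
H(X,Y) = -[(25/256)·log₂(25/256) + (55/256)·log₂(55/256) + (35/256)·log₂(35/256) + (77/256)·log₂(77/256) + (5/64)·log₂(5/64) + (11/64)·log₂(11/64)]
  = 0.3277 + 0.4767 + 0.3925 + 0.5213 + 0.2873 + 0.4367
  = 2.4422 bits

I(X;Y) = H(X) + H(Y) - H(X,Y)
  = 1.5462 + 0.8960 - 2.4422
  = 0.0000 bits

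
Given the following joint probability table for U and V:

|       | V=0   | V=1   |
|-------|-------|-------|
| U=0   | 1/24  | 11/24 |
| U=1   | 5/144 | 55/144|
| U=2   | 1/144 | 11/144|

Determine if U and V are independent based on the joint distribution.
Marginal P(U) (row sums):
  P(U=0) = 1/24 + 11/24 = 1/2
  P(U=1) = 5/144 + 55/144 = 5/12
  P(U=2) = 1/144 + 11/144 = 1/12
Marginal P(V) (column sums):
  P(V=0) = 1/24 + 5/144 + 1/144 = 1/12
  P(V=1) = 11/24 + 55/144 + 11/144 = 11/12

U and V are independent iff P(U=i,V=j) = P(U=i)·P(V=j) for every cell.
  P(U=0)·P(V=0) = 1/2 × 1/12 = 1/24 = P(U=0,V=0) ✓
  P(U=0)·P(V=1) = 1/2 × 11/12 = 11/24 = P(U=0,V=1) ✓
  P(U=1)·P(V=0) = 5/12 × 1/12 = 5/144 = P(U=1,V=0) ✓
  P(U=1)·P(V=1) = 5/12 × 11/12 = 55/144 = P(U=1,V=1) ✓
  P(U=2)·P(V=0) = 1/12 × 1/12 = 1/144 = P(U=2,V=0) ✓
  P(U=2)·P(V=1) = 1/12 × 11/12 = 11/144 = P(U=2,V=1) ✓

Yes, U and V are independent: every cell factors, so I(U;V) = 0 bits.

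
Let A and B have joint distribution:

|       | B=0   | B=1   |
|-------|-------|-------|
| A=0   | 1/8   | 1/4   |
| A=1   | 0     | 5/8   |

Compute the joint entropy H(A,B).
H(A,B) = -Σ P(A,B) log₂ P(A,B), summed over the non-zero cells:
H(A,B) = -[(1/8)·log₂(1/8) + (1/4)·log₂(1/4) + (5/8)·log₂(5/8)]
  = 0.3750 + 0.5000 + 0.4238
  = 1.2988 bits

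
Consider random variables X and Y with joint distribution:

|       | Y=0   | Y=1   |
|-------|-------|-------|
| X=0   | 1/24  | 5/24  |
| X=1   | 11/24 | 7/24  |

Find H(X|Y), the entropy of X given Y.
Marginal P(Y) (column sums):
  P(Y=0) = 1/24 + 11/24 = 1/2
  P(Y=1) = 5/24 + 7/24 = 1/2

H(X|Y) = -Σ P(X,Y)·log₂ P(X|Y), where P(X|Y) = P(X,Y) / P(Y)
  (X=0,Y=0): P(X|Y) = (1/24)/(1/2) = 1/12;  -(1/24)·log₂(1/12) = 0.1494
  (X=0,Y=1): P(X|Y) = (5/24)/(1/2) = 5/12;  -(5/24)·log₂(5/12) = 0.2631
  (X=1,Y=0): P(X|Y) = (11/24)/(1/2) = 11/12;  -(11/24)·log₂(11/12) = 0.0575
  (X=1,Y=1): P(X|Y) = (7/24)/(1/2) = 7/12;  -(7/24)·log₂(7/12) = 0.2268
H(X|Y) = 0.1494 + 0.2631 + 0.0575 + 0.2268
  = 0.6968 bits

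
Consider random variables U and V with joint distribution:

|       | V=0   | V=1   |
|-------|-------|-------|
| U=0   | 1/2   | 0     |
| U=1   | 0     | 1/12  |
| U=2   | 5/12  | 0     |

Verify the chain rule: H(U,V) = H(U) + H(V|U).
Left side:
H(U,V) = -[(1/2)·log₂(1/2) + (1/12)·log₂(1/12) + (5/12)·log₂(5/12)]
  = 0.5000 + 0.2987 + 0.5263
  = 1.3250 bits

Right side:
Marginal P(U) (row sums):
  P(U=0) = 1/2 + 0 = 1/2
  P(U=1) = 0 + 1/12 = 1/12
  P(U=2) = 5/12 + 0 = 5/12
H(U) = -[(1/2)·log₂(1/2) + (1/12)·log₂(1/12) + (5/12)·log₂(5/12)]
  = 0.5000 + 0.2987 + 0.5263
  = 1.3250 bits
H(V|U) = -Σ P(U,V)·log₂ P(V|U), where P(V|U) = P(U,V) / P(U)
  (cells with P(U,V) = 0 contribute 0)
  (U=0,V=0): P(V|U) = (1/2)/(1/2) = 1;  -(1/2)·log₂(1) = 0.0000
  (U=1,V=1): P(V|U) = (1/12)/(1/12) = 1;  -(1/12)·log₂(1) = 0.0000
  (U=2,V=0): P(V|U) = (5/12)/(5/12) = 1;  -(5/12)·log₂(1) = 0.0000
H(V|U) = 0.0000 + 0.0000 + 0.0000
  = 0.0000 bits
H(U) + H(V|U) = 1.3250 + 0.0000 = 1.3250 bits

Both sides equal 1.3250 bits, so the chain rule holds ✓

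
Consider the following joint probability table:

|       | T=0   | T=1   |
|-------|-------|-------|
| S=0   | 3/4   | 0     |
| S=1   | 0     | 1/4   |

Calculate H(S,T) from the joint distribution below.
H(S,T) = -Σ P(S,T) log₂ P(S,T), summed over the non-zero cells:
H(S,T) = -[(3/4)·log₂(3/4) + (1/4)·log₂(1/4)]
  = 0.3113 + 0.5000
  = 0.8113 bits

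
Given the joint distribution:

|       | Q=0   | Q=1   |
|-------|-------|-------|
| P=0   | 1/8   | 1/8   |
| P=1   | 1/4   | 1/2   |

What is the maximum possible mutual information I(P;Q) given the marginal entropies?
The upper bound on mutual information is I(P;Q) ≤ min(H(P), H(Q)).

Marginal P(P) (row sums):
  P(P=0) = 1/8 + 1/8 = 1/4
  P(P=1) = 1/4 + 1/2 = 3/4
Marginal P(Q) (column sums):
  P(Q=0) = 1/8 + 1/4 = 3/8
  P(Q=1) = 1/8 + 1/2 = 5/8

H(P) = -[(1/4)·log₂(1/4) + (3/4)·log₂(3/4)]
  = 0.5000 + 0.3113
  = 0.8113 bits
H(Q) = -[(3/8)·log₂(3/8) + (5/8)·log₂(5/8)]
  = 0.5306 + 0.4238
  = 0.9544 bits

Maximum possible I(P;Q) = min(0.8113, 0.9544) = 0.8113 bits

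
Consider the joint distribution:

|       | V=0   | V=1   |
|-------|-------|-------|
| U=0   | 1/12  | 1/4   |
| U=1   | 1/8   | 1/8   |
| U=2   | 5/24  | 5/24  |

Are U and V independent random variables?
Marginal P(U) (row sums):
  P(U=0) = 1/12 + 1/4 = 1/3
  P(U=1) = 1/8 + 1/8 = 1/4
  P(U=2) = 5/24 + 5/24 = 5/12
Marginal P(V) (column sums):
  P(V=0) = 1/12 + 1/8 + 5/24 = 5/12
  P(V=1) = 1/4 + 1/8 + 5/24 = 7/12

U and V are independent iff P(U=i,V=j) = P(U=i)·P(V=j) for every cell.
  P(U=0)·P(V=0) = 1/3 × 5/12 = 5/36, but P(U=0,V=0) = 1/12 ✗

No, U and V are not independent. Quantitatively, I(U;V) > 0:

H(U) = -[(1/3)·log₂(1/3) + (1/4)·log₂(1/4) + (5/12)·log₂(5/12)]
  = 0.5283 + 0.5000 + 0.5263
  = 1.5546 bits
H(V) = -[(5/12)·log₂(5/12) + (7/12)·log₂(7/12)]
  = 0.5263 + 0.4536
  = 0.9799 bits
H(U,V) = -[(1/12)·log₂(1/12) + (1/4)·log₂(1/4) + (1/8)·log₂(1/8) + (1/8)·log₂(1/8) + (5/24)·log₂(5/24) + (5/24)·log₂(5/24)]
  = 0.2987 + 0.5000 + 0.3750 + 0.3750 + 0.4715 + 0.4715
  = 2.4917 bits
I(U;V) = H(U) + H(V) - H(U,V) = 1.5546 + 0.9799 - 2.4917 = 0.0428 bits > 0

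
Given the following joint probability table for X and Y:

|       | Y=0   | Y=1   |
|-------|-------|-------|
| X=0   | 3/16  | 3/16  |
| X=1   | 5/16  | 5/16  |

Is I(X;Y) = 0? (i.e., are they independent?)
Marginal P(X) (row sums):
  P(X=0) = 3/16 + 3/16 = 3/8
  P(X=1) = 5/16 + 5/16 = 5/8
Marginal P(Y) (column sums):
  P(Y=0) = 3/16 + 5/16 = 1/2
  P(Y=1) = 3/16 + 5/16 = 1/2

X and Y are independent iff P(X=i,Y=j) = P(X=i)·P(Y=j) for every cell.
  P(X=0)·P(Y=0) = 3/8 × 1/2 = 3/16 = P(X=0,Y=0) ✓
  P(X=0)·P(Y=1) = 3/8 × 1/2 = 3/16 = P(X=0,Y=1) ✓
  P(X=1)·P(Y=0) = 5/8 × 1/2 = 5/16 = P(X=1,Y=0) ✓
  P(X=1)·P(Y=1) = 5/8 × 1/2 = 5/16 = P(X=1,Y=1) ✓

Yes, X and Y are independent: every cell factors, so I(X;Y) = 0 bits.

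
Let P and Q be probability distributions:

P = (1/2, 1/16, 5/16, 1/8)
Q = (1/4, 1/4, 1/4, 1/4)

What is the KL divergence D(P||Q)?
D(P||Q) = Σ P(i) log₂(P(i)/Q(i))
  i=0: (1/2) × log₂((1/2)/(1/4)) = (1/2) × log₂(2) = 0.5000
  i=1: (1/16) × log₂((1/16)/(1/4)) = (1/16) × log₂(1/4) = -0.1250
  i=2: (5/16) × log₂((5/16)/(1/4)) = (5/16) × log₂(5/4) = 0.1006
  i=3: (1/8) × log₂((1/8)/(1/4)) = (1/8) × log₂(1/2) = -0.1250
D(P||Q) = 0.5000 - 0.1250 + 0.1006 - 0.1250
  = 0.3506 bits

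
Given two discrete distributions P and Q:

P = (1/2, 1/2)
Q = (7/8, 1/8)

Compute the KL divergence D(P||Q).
D(P||Q) = Σ P(i) log₂(P(i)/Q(i))
  i=0: (1/2) × log₂((1/2)/(7/8)) = (1/2) × log₂(4/7) = -0.4037
  i=1: (1/2) × log₂((1/2)/(1/8)) = (1/2) × log₂(4) = 1.0000
D(P||Q) = -0.4037 + 1.0000
  = 0.5963 bits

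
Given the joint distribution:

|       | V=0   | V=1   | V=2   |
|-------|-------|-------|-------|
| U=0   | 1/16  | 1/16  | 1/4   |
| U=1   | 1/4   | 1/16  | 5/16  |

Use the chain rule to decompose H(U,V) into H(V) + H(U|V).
By the chain rule: H(U,V) = H(V) + H(U|V)

Marginal P(V) (column sums):
  P(V=0) = 1/16 + 1/4 = 5/16
  P(V=1) = 1/16 + 1/16 = 1/8
  P(V=2) = 1/4 + 5/16 = 9/16
H(V) = -[(5/16)·log₂(5/16) + (1/8)·log₂(1/8) + (9/16)·log₂(9/16)]
  = 0.5244 + 0.3750 + 0.4669
  = 1.3663 bits
H(U|V) = -Σ P(U,V)·log₂ P(U|V), where P(U|V) = P(U,V) / P(V)
  (U=0,V=0): P(U|V) = (1/16)/(5/16) = 1/5;  -(1/16)·log₂(1/5) = 0.1451
  (U=0,V=1): P(U|V) = (1/16)/(1/8) = 1/2;  -(1/16)·log₂(1/2) = 0.0625
  (U=0,V=2): P(U|V) = (1/4)/(9/16) = 4/9;  -(1/4)·log₂(4/9) = 0.2925
  (U=1,V=0): P(U|V) = (1/4)/(5/16) = 4/5;  -(1/4)·log₂(4/5) = 0.0805
  (U=1,V=1): P(U|V) = (1/16)/(1/8) = 1/2;  -(1/16)·log₂(1/2) = 0.0625
  (U=1,V=2): P(U|V) = (5/16)/(9/16) = 5/9;  -(5/16)·log₂(5/9) = 0.2650
H(U|V) = 0.1451 + 0.0625 + 0.2925 + 0.0805 + 0.0625 + 0.2650
  = 0.9081 bits

H(U,V) = H(V) + H(U|V) = 1.3663 + 0.9081 = 2.2744 bits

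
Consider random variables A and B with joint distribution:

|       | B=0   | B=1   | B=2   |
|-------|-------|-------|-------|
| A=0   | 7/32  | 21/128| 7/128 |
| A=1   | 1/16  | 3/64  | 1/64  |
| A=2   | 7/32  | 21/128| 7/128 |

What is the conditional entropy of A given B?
Marginal P(B) (column sums):
  P(B=0) = 7/32 + 1/16 + 7/32 = 1/2
  P(B=1) = 21/128 + 3/64 + 21/128 = 3/8
  P(B=2) = 7/128 + 1/64 + 7/128 = 1/8

H(A|B) = -Σ P(A,B)·log₂ P(A|B), where P(A|B) = P(A,B) / P(B)
  (A=0,B=0): P(A|B) = (7/32)/(1/2) = 7/16;  -(7/32)·log₂(7/16) = 0.2609
  (A=0,B=1): P(A|B) = (21/128)/(3/8) = 7/16;  -(21/128)·log₂(7/16) = 0.1957
  (A=0,B=2): P(A|B) = (7/128)/(1/8) = 7/16;  -(7/128)·log₂(7/16) = 0.0652
  (A=1,B=0): P(A|B) = (1/16)/(1/2) = 1/8;  -(1/16)·log₂(1/8) = 0.1875
  (A=1,B=1): P(A|B) = (3/64)/(3/8) = 1/8;  -(3/64)·log₂(1/8) = 0.1406
  (A=1,B=2): P(A|B) = (1/64)/(1/8) = 1/8;  -(1/64)·log₂(1/8) = 0.0469
  (A=2,B=0): P(A|B) = (7/32)/(1/2) = 7/16;  -(7/32)·log₂(7/16) = 0.2609
  (A=2,B=1): P(A|B) = (21/128)/(3/8) = 7/16;  -(21/128)·log₂(7/16) = 0.1957
  (A=2,B=2): P(A|B) = (7/128)/(1/8) = 7/16;  -(7/128)·log₂(7/16) = 0.0652
H(A|B) = 0.2609 + 0.1957 + 0.0652 + 0.1875 + 0.1406 + 0.0469 + 0.2609 + 0.1957 + 0.0652
  = 1.4186 bits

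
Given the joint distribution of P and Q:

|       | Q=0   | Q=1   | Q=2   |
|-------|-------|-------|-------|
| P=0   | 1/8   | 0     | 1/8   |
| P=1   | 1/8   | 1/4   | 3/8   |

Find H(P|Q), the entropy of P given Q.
Marginal P(Q) (column sums):
  P(Q=0) = 1/8 + 1/8 = 1/4
  P(Q=1) = 0 + 1/4 = 1/4
  P(Q=2) = 1/8 + 3/8 = 1/2

H(P|Q) = -Σ P(P,Q)·log₂ P(P|Q), where P(P|Q) = P(P,Q) / P(Q)
  (cells with P(P,Q) = 0 contribute 0)
  (P=0,Q=0): P(P|Q) = (1/8)/(1/4) = 1/2;  -(1/8)·log₂(1/2) = 0.1250
  (P=0,Q=2): P(P|Q) = (1/8)/(1/2) = 1/4;  -(1/8)·log₂(1/4) = 0.2500
  (P=1,Q=0): P(P|Q) = (1/8)/(1/4) = 1/2;  -(1/8)·log₂(1/2) = 0.1250
  (P=1,Q=1): P(P|Q) = (1/4)/(1/4) = 1;  -(1/4)·log₂(1) = 0.0000
  (P=1,Q=2): P(P|Q) = (3/8)/(1/2) = 3/4;  -(3/8)·log₂(3/4) = 0.1556
H(P|Q) = 0.1250 + 0.2500 + 0.1250 + 0.0000 + 0.1556
  = 0.6556 bits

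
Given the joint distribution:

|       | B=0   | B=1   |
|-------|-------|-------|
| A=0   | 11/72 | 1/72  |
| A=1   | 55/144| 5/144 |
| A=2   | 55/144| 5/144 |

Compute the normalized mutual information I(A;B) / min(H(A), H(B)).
Marginal P(A) (row sums):
  P(A=0) = 11/72 + 1/72 = 1/6
  P(A=1) = 55/144 + 5/144 = 5/12
  P(A=2) = 55/144 + 5/144 = 5/12
Marginal P(B) (column sums):
  P(B=0) = 11/72 + 55/144 + 55/144 = 11/12
  P(B=1) = 1/72 + 5/144 + 5/144 = 1/12

H(A) = -[(1/6)·log₂(1/6) + (5/12)·log₂(5/12) + (5/12)·log₂(5/12)]
  = 0.4308 + 0.5263 + 0.5263
  = 1.4834 bits
H(B) = -[(11/12)·log₂(11/12) + (1/12)·log₂(1/12)]
  = 0.1151 + 0.2987
  = 0.4138 bits
H(A,B) = -[(11/72)·log₂(11/72) + (1/72)·log₂(1/72) + (55/144)·log₂(55/144) + (5/144)·log₂(5/144) + (55/144)·log₂(55/144) + (5/144)·log₂(5/144)]
  = 0.4141 + 0.0857 + 0.5304 + 0.1683 + 0.5304 + 0.1683
  = 1.8972 bits

I(A;B) = H(A) + H(B) - H(A,B)
  = 1.4834 + 0.4138 - 1.8972
  = 0.0000 bits

min(H(A), H(B)) = min(1.4834, 0.4138) = 0.4138 bits
Normalized MI = 0.0000 / 0.4138 = 0.0000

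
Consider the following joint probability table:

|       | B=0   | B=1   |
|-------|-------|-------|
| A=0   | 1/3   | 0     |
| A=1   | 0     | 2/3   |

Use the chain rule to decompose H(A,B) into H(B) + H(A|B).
By the chain rule: H(A,B) = H(B) + H(A|B)

Marginal P(B) (column sums):
  P(B=0) = 1/3 + 0 = 1/3
  P(B=1) = 0 + 2/3 = 2/3
H(B) = -[(1/3)·log₂(1/3) + (2/3)·log₂(2/3)]
  = 0.5283 + 0.3900
  = 0.9183 bits
H(A|B) = -Σ P(A,B)·log₂ P(A|B), where P(A|B) = P(A,B) / P(B)
  (cells with P(A,B) = 0 contribute 0)
  (A=0,B=0): P(A|B) = (1/3)/(1/3) = 1;  -(1/3)·log₂(1) = 0.0000
  (A=1,B=1): P(A|B) = (2/3)/(2/3) = 1;  -(2/3)·log₂(1) = 0.0000
H(A|B) = 0.0000 + 0.0000
  = 0.0000 bits

H(A,B) = H(B) + H(A|B) = 0.9183 + 0.0000 = 0.9183 bits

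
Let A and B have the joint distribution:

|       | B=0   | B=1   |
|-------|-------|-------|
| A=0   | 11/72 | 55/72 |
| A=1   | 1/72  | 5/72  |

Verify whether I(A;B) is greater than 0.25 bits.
Marginal P(A) (row sums):
  P(A=0) = 11/72 + 55/72 = 11/12
  P(A=1) = 1/72 + 5/72 = 1/12
Marginal P(B) (column sums):
  P(B=0) = 11/72 + 1/72 = 1/6
  P(B=1) = 55/72 + 5/72 = 5/6

H(A) = -[(11/12)·log₂(11/12) + (1/12)·log₂(1/12)]
  = 0.1151 + 0.2987
  = 0.4138 bits
H(B) = -[(1/6)·log₂(1/6) + (5/6)·log₂(5/6)]
  = 0.4308 + 0.2192
  = 0.6500 bits
H(A,B) = -[(11/72)·log₂(11/72) + (55/72)·log₂(55/72) + (1/72)·log₂(1/72) + (5/72)·log₂(5/72)]
  = 0.4141 + 0.2968 + 0.0857 + 0.2672
  = 1.0638 bits

I(A;B) = H(A) + H(B) - H(A,B)
  = 0.4138 + 0.6500 - 1.0638
  = 0.0000 bits

No. I(A;B) = 0.0000 bits, which is ≤ 0.25 bits.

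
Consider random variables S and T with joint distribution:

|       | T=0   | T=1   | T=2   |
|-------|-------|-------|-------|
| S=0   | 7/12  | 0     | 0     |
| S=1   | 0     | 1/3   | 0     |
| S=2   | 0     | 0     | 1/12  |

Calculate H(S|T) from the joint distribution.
Marginal P(T) (column sums):
  P(T=0) = 7/12 + 0 + 0 = 7/12
  P(T=1) = 0 + 1/3 + 0 = 1/3
  P(T=2) = 0 + 0 + 1/12 = 1/12

H(S|T) = -Σ P(S,T)·log₂ P(S|T), where P(S|T) = P(S,T) / P(T)
  (cells with P(S,T) = 0 contribute 0)
  (S=0,T=0): P(S|T) = (7/12)/(7/12) = 1;  -(7/12)·log₂(1) = 0.0000
  (S=1,T=1): P(S|T) = (1/3)/(1/3) = 1;  -(1/3)·log₂(1) = 0.0000
  (S=2,T=2): P(S|T) = (1/12)/(1/12) = 1;  -(1/12)·log₂(1) = 0.0000
H(S|T) = 0.0000 + 0.0000 + 0.0000
  = 0.0000 bits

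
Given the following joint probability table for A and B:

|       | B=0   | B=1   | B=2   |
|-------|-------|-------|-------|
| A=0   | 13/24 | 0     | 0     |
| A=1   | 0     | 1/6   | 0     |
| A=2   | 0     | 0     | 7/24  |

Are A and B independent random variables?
Marginal P(A) (row sums):
  P(A=0) = 13/24 + 0 + 0 = 13/24
  P(A=1) = 0 + 1/6 + 0 = 1/6
  P(A=2) = 0 + 0 + 7/24 = 7/24
Marginal P(B) (column sums):
  P(B=0) = 13/24 + 0 + 0 = 13/24
  P(B=1) = 0 + 1/6 + 0 = 1/6
  P(B=2) = 0 + 0 + 7/24 = 7/24

A and B are independent iff P(A=i,B=j) = P(A=i)·P(B=j) for every cell.
  P(A=0)·P(B=0) = 13/24 × 13/24 = 169/576, but P(A=0,B=0) = 13/24 ✗

No, A and B are not independent. Quantitatively, I(A;B) > 0:

H(A) = -[(13/24)·log₂(13/24) + (1/6)·log₂(1/6) + (7/24)·log₂(7/24)]
  = 0.4791 + 0.4308 + 0.5185
  = 1.4284 bits
H(B) = -[(13/24)·log₂(13/24) + (1/6)·log₂(1/6) + (7/24)·log₂(7/24)]
  = 0.4791 + 0.4308 + 0.5185
  = 1.4284 bits
H(A,B) = -[(13/24)·log₂(13/24) + (1/6)·log₂(1/6) + (7/24)·log₂(7/24)]
  = 0.4791 + 0.4308 + 0.5185
  = 1.4284 bits
I(A;B) = H(A) + H(B) - H(A,B) = 1.4284 + 1.4284 - 1.4284 = 1.4284 bits > 0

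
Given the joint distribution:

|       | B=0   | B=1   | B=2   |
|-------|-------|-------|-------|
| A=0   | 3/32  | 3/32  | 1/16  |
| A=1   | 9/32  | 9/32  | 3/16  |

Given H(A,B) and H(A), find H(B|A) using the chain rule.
From the chain rule: H(A,B) = H(A) + H(B|A)
Therefore: H(B|A) = H(A,B) - H(A)

H(A,B) = -[(3/32)·log₂(3/32) + (3/32)·log₂(3/32) + (1/16)·log₂(1/16) + (9/32)·log₂(9/32) + (9/32)·log₂(9/32) + (3/16)·log₂(3/16)]
  = 0.3202 + 0.3202 + 0.2500 + 0.5147 + 0.5147 + 0.4528
  = 2.3726 bits
Marginal P(A) (row sums):
  P(A=0) = 3/32 + 3/32 + 1/16 = 1/4
  P(A=1) = 9/32 + 9/32 + 3/16 = 3/4
H(A) = -[(1/4)·log₂(1/4) + (3/4)·log₂(3/4)]
  = 0.5000 + 0.3113
  = 0.8113 bits

H(B|A) = 2.3726 - 0.8113 = 1.5613 bits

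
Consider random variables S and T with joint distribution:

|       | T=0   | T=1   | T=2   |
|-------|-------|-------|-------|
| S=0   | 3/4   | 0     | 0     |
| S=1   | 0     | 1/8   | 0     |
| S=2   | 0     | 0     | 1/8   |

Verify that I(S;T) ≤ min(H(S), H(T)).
Marginal P(S) (row sums):
  P(S=0) = 3/4 + 0 + 0 = 3/4
  P(S=1) = 0 + 1/8 + 0 = 1/8
  P(S=2) = 0 + 0 + 1/8 = 1/8
Marginal P(T) (column sums):
  P(T=0) = 3/4 + 0 + 0 = 3/4
  P(T=1) = 0 + 1/8 + 0 = 1/8
  P(T=2) = 0 + 0 + 1/8 = 1/8

H(S) = -[(3/4)·log₂(3/4) + (1/8)·log₂(1/8) + (1/8)·log₂(1/8)]
  = 0.3113 + 0.3750 + 0.3750
  = 1.0613 bits
H(T) = -[(3/4)·log₂(3/4) + (1/8)·log₂(1/8) + (1/8)·log₂(1/8)]
  = 0.3113 + 0.3750 + 0.3750
  = 1.0613 bits
H(S,T) = -[(3/4)·log₂(3/4) + (1/8)·log₂(1/8) + (1/8)·log₂(1/8)]
  = 0.3113 + 0.3750 + 0.3750
  = 1.0613 bits

I(S;T) = H(S) + H(T) - H(S,T)
  = 1.0613 + 1.0613 - 1.0613
  = 1.0613 bits

min(H(S), H(T)) = min(1.0613, 1.0613) = 1.0613 bits
Since 1.0613 ≤ 1.0613, the bound is satisfied ✓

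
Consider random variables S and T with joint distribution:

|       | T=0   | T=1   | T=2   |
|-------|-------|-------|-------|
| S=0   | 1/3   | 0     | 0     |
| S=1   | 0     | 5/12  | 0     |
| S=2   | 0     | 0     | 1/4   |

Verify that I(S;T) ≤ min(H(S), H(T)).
Marginal P(S) (row sums):
  P(S=0) = 1/3 + 0 + 0 = 1/3
  P(S=1) = 0 + 5/12 + 0 = 5/12
  P(S=2) = 0 + 0 + 1/4 = 1/4
Marginal P(T) (column sums):
  P(T=0) = 1/3 + 0 + 0 = 1/3
  P(T=1) = 0 + 5/12 + 0 = 5/12
  P(T=2) = 0 + 0 + 1/4 = 1/4

H(S) = -[(1/3)·log₂(1/3) + (5/12)·log₂(5/12) + (1/4)·log₂(1/4)]
  = 0.5283 + 0.5263 + 0.5000
  = 1.5546 bits
H(T) = -[(1/3)·log₂(1/3) + (5/12)·log₂(5/12) + (1/4)·log₂(1/4)]
  = 0.5283 + 0.5263 + 0.5000
  = 1.5546 bits
H(S,T) = -[(1/3)·log₂(1/3) + (5/12)·log₂(5/12) + (1/4)·log₂(1/4)]
  = 0.5283 + 0.5263 + 0.5000
  = 1.5546 bits

I(S;T) = H(S) + H(T) - H(S,T)
  = 1.5546 + 1.5546 - 1.5546
  = 1.5546 bits

min(H(S), H(T)) = min(1.5546, 1.5546) = 1.5546 bits
Since 1.5546 ≤ 1.5546, the bound is satisfied ✓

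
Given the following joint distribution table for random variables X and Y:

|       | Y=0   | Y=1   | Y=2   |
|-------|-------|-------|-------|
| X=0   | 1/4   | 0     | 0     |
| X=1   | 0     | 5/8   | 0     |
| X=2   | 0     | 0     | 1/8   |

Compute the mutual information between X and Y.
Marginal P(X) (row sums):
  P(X=0) = 1/4 + 0 + 0 = 1/4
  P(X=1) = 0 + 5/8 + 0 = 5/8
  P(X=2) = 0 + 0 + 1/8 = 1/8
Marginal P(Y) (column sums):
  P(Y=0) = 1/4 + 0 + 0 = 1/4
  P(Y=1) = 0 + 5/8 + 0 = 5/8
  P(Y=2) = 0 + 0 + 1/8 = 1/8

H(X) = -[(1/4)·log₂(1/4) + (5/8)·log₂(5/8) + (1/8)·log₂(1/8)]
  = 0.5000 + 0.4238 + 0.3750
  = 1.2988 bits
H(Y) = -[(1/4)·log₂(1/4) + (5/8)·log₂(5/8) + (1/8)·log₂(1/8)]
  = 0.5000 + 0.4238 + 0.3750
  = 1.2988 bits
H(X,Y) = -[(1/4)·log₂(1/4) + (5/8)·log₂(5/8) + (1/8)·log₂(1/8)]
  = 0.5000 + 0.4238 + 0.3750
  = 1.2988 bits

I(X;Y) = H(X) + H(Y) - H(X,Y)
  = 1.2988 + 1.2988 - 1.2988
  = 1.2988 bits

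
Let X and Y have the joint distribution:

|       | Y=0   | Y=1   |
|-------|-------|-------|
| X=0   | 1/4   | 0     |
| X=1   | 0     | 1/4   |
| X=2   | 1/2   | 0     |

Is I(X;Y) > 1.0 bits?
Marginal P(X) (row sums):
  P(X=0) = 1/4 + 0 = 1/4
  P(X=1) = 0 + 1/4 = 1/4
  P(X=2) = 1/2 + 0 = 1/2
Marginal P(Y) (column sums):
  P(Y=0) = 1/4 + 0 + 1/2 = 3/4
  P(Y=1) = 0 + 1/4 + 0 = 1/4

H(X) = -[(1/4)·log₂(1/4) + (1/4)·log₂(1/4) + (1/2)·log₂(1/2)]
  = 0.5000 + 0.5000 + 0.5000
  = 1.5000 bits
H(Y) = -[(3/4)·log₂(3/4) + (1/4)·log₂(1/4)]
  = 0.3113 + 0.5000
  = 0.8113 bits
H(X,Y) = -[(1/4)·log₂(1/4) + (1/4)·log₂(1/4) + (1/2)·log₂(1/2)]
  = 0.5000 + 0.5000 + 0.5000
  = 1.5000 bits

I(X;Y) = H(X) + H(Y) - H(X,Y)
  = 1.5000 + 0.8113 - 1.5000
  = 0.8113 bits

No. I(X;Y) = 0.8113 bits, which is ≤ 1.0 bits.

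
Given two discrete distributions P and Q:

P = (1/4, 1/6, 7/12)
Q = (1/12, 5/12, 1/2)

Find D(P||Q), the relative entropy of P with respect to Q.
D(P||Q) = Σ P(i) log₂(P(i)/Q(i))
  i=0: (1/4) × log₂((1/4)/(1/12)) = (1/4) × log₂(3) = 0.3962
  i=1: (1/6) × log₂((1/6)/(5/12)) = (1/6) × log₂(2/5) = -0.2203
  i=2: (7/12) × log₂((7/12)/(1/2)) = (7/12) × log₂(7/6) = 0.1297
D(P||Q) = 0.3962 - 0.2203 + 0.1297
  = 0.3056 bits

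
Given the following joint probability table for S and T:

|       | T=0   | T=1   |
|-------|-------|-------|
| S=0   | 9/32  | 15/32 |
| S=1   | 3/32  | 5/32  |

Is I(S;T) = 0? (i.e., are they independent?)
Marginal P(S) (row sums):
  P(S=0) = 9/32 + 15/32 = 3/4
  P(S=1) = 3/32 + 5/32 = 1/4
Marginal P(T) (column sums):
  P(T=0) = 9/32 + 3/32 = 3/8
  P(T=1) = 15/32 + 5/32 = 5/8

S and T are independent iff P(S=i,T=j) = P(S=i)·P(T=j) for every cell.
  P(S=0)·P(T=0) = 3/4 × 3/8 = 9/32 = P(S=0,T=0) ✓
  P(S=0)·P(T=1) = 3/4 × 5/8 = 15/32 = P(S=0,T=1) ✓
  P(S=1)·P(T=0) = 1/4 × 3/8 = 3/32 = P(S=1,T=0) ✓
  P(S=1)·P(T=1) = 1/4 × 5/8 = 5/32 = P(S=1,T=1) ✓

Yes, S and T are independent: every cell factors, so I(S;T) = 0 bits.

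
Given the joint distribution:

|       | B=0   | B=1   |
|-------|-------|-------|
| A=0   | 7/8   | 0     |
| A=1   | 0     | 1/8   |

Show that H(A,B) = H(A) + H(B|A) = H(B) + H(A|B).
Marginal P(A) (row sums):
  P(A=0) = 7/8 + 0 = 7/8
  P(A=1) = 0 + 1/8 = 1/8
Marginal P(B) (column sums):
  P(B=0) = 7/8 + 0 = 7/8
  P(B=1) = 0 + 1/8 = 1/8

Decomposition 1: H(A) + H(B|A)
H(A) = -[(7/8)·log₂(7/8) + (1/8)·log₂(1/8)]
  = 0.1686 + 0.3750
  = 0.5436 bits
H(B|A) = -Σ P(A,B)·log₂ P(B|A), where P(B|A) = P(A,B) / P(A)
  (cells with P(A,B) = 0 contribute 0)
  (A=0,B=0): P(B|A) = (7/8)/(7/8) = 1;  -(7/8)·log₂(1) = 0.0000
  (A=1,B=1): P(B|A) = (1/8)/(1/8) = 1;  -(1/8)·log₂(1) = 0.0000
H(B|A) = 0.0000 + 0.0000
  = 0.0000 bits
H(A) + H(B|A) = 0.5436 + 0.0000 = 0.5436 bits

Decomposition 2: H(B) + H(A|B)
H(B) = -[(7/8)·log₂(7/8) + (1/8)·log₂(1/8)]
  = 0.1686 + 0.3750
  = 0.5436 bits
H(A|B) = -Σ P(A,B)·log₂ P(A|B), where P(A|B) = P(A,B) / P(B)
  (cells with P(A,B) = 0 contribute 0)
  (A=0,B=0): P(A|B) = (7/8)/(7/8) = 1;  -(7/8)·log₂(1) = 0.0000
  (A=1,B=1): P(A|B) = (1/8)/(1/8) = 1;  -(1/8)·log₂(1) = 0.0000
H(A|B) = 0.0000 + 0.0000
  = 0.0000 bits
H(B) + H(A|B) = 0.5436 + 0.0000 = 0.5436 bits

Direct computation of the joint entropy:
H(A,B) = -[(7/8)·log₂(7/8) + (1/8)·log₂(1/8)]
  = 0.1686 + 0.3750
  = 0.5436 bits

All three agree: H(A,B) = 0.5436 bits ✓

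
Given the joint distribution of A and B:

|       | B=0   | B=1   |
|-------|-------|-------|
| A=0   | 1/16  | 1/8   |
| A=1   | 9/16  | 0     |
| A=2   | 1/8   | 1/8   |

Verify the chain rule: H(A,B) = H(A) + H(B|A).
Left side:
H(A,B) = -[(1/16)·log₂(1/16) + (1/8)·log₂(1/8) + (9/16)·log₂(9/16) + (1/8)·log₂(1/8) + (1/8)·log₂(1/8)]
  = 0.2500 + 0.3750 + 0.4669 + 0.3750 + 0.3750
  = 1.8419 bits

Right side:
Marginal P(A) (row sums):
  P(A=0) = 1/16 + 1/8 = 3/16
  P(A=1) = 9/16 + 0 = 9/16
  P(A=2) = 1/8 + 1/8 = 1/4
H(A) = -[(3/16)·log₂(3/16) + (9/16)·log₂(9/16) + (1/4)·log₂(1/4)]
  = 0.4528 + 0.4669 + 0.5000
  = 1.4197 bits
H(B|A) = -Σ P(A,B)·log₂ P(B|A), where P(B|A) = P(A,B) / P(A)
  (cells with P(A,B) = 0 contribute 0)
  (A=0,B=0): P(B|A) = (1/16)/(3/16) = 1/3;  -(1/16)·log₂(1/3) = 0.0991
  (A=0,B=1): P(B|A) = (1/8)/(3/16) = 2/3;  -(1/8)·log₂(2/3) = 0.0731
  (A=1,B=0): P(B|A) = (9/16)/(9/16) = 1;  -(9/16)·log₂(1) = 0.0000
  (A=2,B=0): P(B|A) = (1/8)/(1/4) = 1/2;  -(1/8)·log₂(1/2) = 0.1250
  (A=2,B=1): P(B|A) = (1/8)/(1/4) = 1/2;  -(1/8)·log₂(1/2) = 0.1250
H(B|A) = 0.0991 + 0.0731 + 0.0000 + 0.1250 + 0.1250
  = 0.4222 bits
H(A) + H(B|A) = 1.4197 + 0.4222 = 1.8419 bits

Both sides equal 1.8419 bits, so the chain rule holds ✓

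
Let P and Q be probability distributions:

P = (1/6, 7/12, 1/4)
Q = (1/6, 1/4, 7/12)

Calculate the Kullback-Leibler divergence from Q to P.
D(P||Q) = Σ P(i) log₂(P(i)/Q(i))
  i=0: (1/6) × log₂((1/6)/(1/6)) = (1/6) × log₂(1) = 0.0000
  i=1: (7/12) × log₂((7/12)/(1/4)) = (7/12) × log₂(7/3) = 0.7131
  i=2: (1/4) × log₂((1/4)/(7/12)) = (1/4) × log₂(3/7) = -0.3056
D(P||Q) = 0.0000 + 0.7131 - 0.3056
  = 0.4075 bits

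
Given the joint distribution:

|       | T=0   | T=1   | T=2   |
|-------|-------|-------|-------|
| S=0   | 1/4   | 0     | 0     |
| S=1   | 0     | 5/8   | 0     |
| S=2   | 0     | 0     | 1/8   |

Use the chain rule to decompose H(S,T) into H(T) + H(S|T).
By the chain rule: H(S,T) = H(T) + H(S|T)

Marginal P(T) (column sums):
  P(T=0) = 1/4 + 0 + 0 = 1/4
  P(T=1) = 0 + 5/8 + 0 = 5/8
  P(T=2) = 0 + 0 + 1/8 = 1/8
H(T) = -[(1/4)·log₂(1/4) + (5/8)·log₂(5/8) + (1/8)·log₂(1/8)]
  = 0.5000 + 0.4238 + 0.3750
  = 1.2988 bits
H(S|T) = -Σ P(S,T)·log₂ P(S|T), where P(S|T) = P(S,T) / P(T)
  (cells with P(S,T) = 0 contribute 0)
  (S=0,T=0): P(S|T) = (1/4)/(1/4) = 1;  -(1/4)·log₂(1) = 0.0000
  (S=1,T=1): P(S|T) = (5/8)/(5/8) = 1;  -(5/8)·log₂(1) = 0.0000
  (S=2,T=2): P(S|T) = (1/8)/(1/8) = 1;  -(1/8)·log₂(1) = 0.0000
H(S|T) = 0.0000 + 0.0000 + 0.0000
  = 0.0000 bits

H(S,T) = H(T) + H(S|T) = 1.2988 + 0.0000 = 1.2988 bits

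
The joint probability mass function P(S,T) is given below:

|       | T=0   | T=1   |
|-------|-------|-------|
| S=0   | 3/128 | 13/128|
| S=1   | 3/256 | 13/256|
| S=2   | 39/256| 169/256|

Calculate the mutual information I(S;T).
Marginal P(S) (row sums):
  P(S=0) = 3/128 + 13/128 = 1/8
  P(S=1) = 3/256 + 13/256 = 1/16
  P(S=2) = 39/256 + 169/256 = 13/16
Marginal P(T) (column sums):
  P(T=0) = 3/128 + 3/256 + 39/256 = 3/16
  P(T=1) = 13/128 + 13/256 + 169/256 = 13/16

H(S) = -[(1/8)·log₂(1/8) + (1/16)·log₂(1/16) + (13/16)·log₂(13/16)]
  = 0.3750 + 0.2500 + 0.2434
  = 0.8684 bits
H(T) = -[(3/16)·log₂(3/16) + (13/16)·log₂(13/16)]
  = 0.4528 + 0.2434
  = 0.6962 bits
H(S,T) = -[(3/128)·log₂(3/128) + (13/128)·log₂(13/128) + (3/256)·log₂(3/256) + (13/256)·log₂(13/256) + (39/256)·log₂(39/256) + (169/256)·log₂(169/256)]
  = 0.1269 + 0.3351 + 0.0752 + 0.2183 + 0.4136 + 0.3955
  = 1.5646 bits

I(S;T) = H(S) + H(T) - H(S,T)
  = 0.8684 + 0.6962 - 1.5646
  = 0.0000 bits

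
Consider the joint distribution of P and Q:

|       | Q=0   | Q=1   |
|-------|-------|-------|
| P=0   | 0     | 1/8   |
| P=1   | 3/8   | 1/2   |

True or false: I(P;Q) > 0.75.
Marginal P(P) (row sums):
  P(P=0) = 0 + 1/8 = 1/8
  P(P=1) = 3/8 + 1/2 = 7/8
Marginal P(Q) (column sums):
  P(Q=0) = 0 + 3/8 = 3/8
  P(Q=1) = 1/8 + 1/2 = 5/8

H(P) = -[(1/8)·log₂(1/8) + (7/8)·log₂(7/8)]
  = 0.3750 + 0.1686
  = 0.5436 bits
H(Q) = -[(3/8)·log₂(3/8) + (5/8)·log₂(5/8)]
  = 0.5306 + 0.4238
  = 0.9544 bits
H(P,Q) = -[(1/8)·log₂(1/8) + (3/8)·log₂(3/8) + (1/2)·log₂(1/2)]
  = 0.3750 + 0.5306 + 0.5000
  = 1.4056 bits

I(P;Q) = H(P) + H(Q) - H(P,Q)
  = 0.5436 + 0.9544 - 1.4056
  = 0.0924 bits

False. I(P;Q) = 0.0924 bits, which is ≤ 0.75 bits.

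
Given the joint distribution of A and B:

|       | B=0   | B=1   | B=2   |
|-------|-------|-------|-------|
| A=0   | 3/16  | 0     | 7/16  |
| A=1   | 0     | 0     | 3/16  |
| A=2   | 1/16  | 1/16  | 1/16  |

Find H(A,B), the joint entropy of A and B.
H(A,B) = -Σ P(A,B) log₂ P(A,B), summed over the non-zero cells:
H(A,B) = -[(3/16)·log₂(3/16) + (7/16)·log₂(7/16) + (3/16)·log₂(3/16) + (1/16)·log₂(1/16) + (1/16)·log₂(1/16) + (1/16)·log₂(1/16)]
  = 0.4528 + 0.5218 + 0.4528 + 0.2500 + 0.2500 + 0.2500
  = 2.1774 bits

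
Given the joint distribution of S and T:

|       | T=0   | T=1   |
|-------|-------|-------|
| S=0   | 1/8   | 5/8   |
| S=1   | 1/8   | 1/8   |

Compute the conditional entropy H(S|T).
Marginal P(T) (column sums):
  P(T=0) = 1/8 + 1/8 = 1/4
  P(T=1) = 5/8 + 1/8 = 3/4

H(S|T) = -Σ P(S,T)·log₂ P(S|T), where P(S|T) = P(S,T) / P(T)
  (S=0,T=0): P(S|T) = (1/8)/(1/4) = 1/2;  -(1/8)·log₂(1/2) = 0.1250
  (S=0,T=1): P(S|T) = (5/8)/(3/4) = 5/6;  -(5/8)·log₂(5/6) = 0.1644
  (S=1,T=0): P(S|T) = (1/8)/(1/4) = 1/2;  -(1/8)·log₂(1/2) = 0.1250
  (S=1,T=1): P(S|T) = (1/8)/(3/4) = 1/6;  -(1/8)·log₂(1/6) = 0.3231
H(S|T) = 0.1250 + 0.1644 + 0.1250 + 0.3231
  = 0.7375 bits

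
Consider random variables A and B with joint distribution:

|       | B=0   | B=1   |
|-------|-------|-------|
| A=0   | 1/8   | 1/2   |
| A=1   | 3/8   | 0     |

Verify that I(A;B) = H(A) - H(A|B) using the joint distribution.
Left side, from I(A;B) = H(A) + H(B) - H(A,B):
Marginal P(A) (row sums):
  P(A=0) = 1/8 + 1/2 = 5/8
  P(A=1) = 3/8 + 0 = 3/8
Marginal P(B) (column sums):
  P(B=0) = 1/8 + 3/8 = 1/2
  P(B=1) = 1/2 + 0 = 1/2

H(A) = -[(5/8)·log₂(5/8) + (3/8)·log₂(3/8)]
  = 0.4238 + 0.5306
  = 0.9544 bits
H(B) = -[(1/2)·log₂(1/2) + (1/2)·log₂(1/2)]
  = 0.5000 + 0.5000
  = 1.0000 bits
H(A,B) = -[(1/8)·log₂(1/8) + (1/2)·log₂(1/2) + (3/8)·log₂(3/8)]
  = 0.3750 + 0.5000 + 0.5306
  = 1.4056 bits

I(A;B) = H(A) + H(B) - H(A,B)
  = 0.9544 + 1.0000 - 1.4056
  = 0.5488 bits

Right side, with H(A|B) computed directly from the conditional probabilities:
H(A|B) = -Σ P(A,B)·log₂ P(A|B), where P(A|B) = P(A,B) / P(B)
  (cells with P(A,B) = 0 contribute 0)
  (A=0,B=0): P(A|B) = (1/8)/(1/2) = 1/4;  -(1/8)·log₂(1/4) = 0.2500
  (A=0,B=1): P(A|B) = (1/2)/(1/2) = 1;  -(1/2)·log₂(1) = 0.0000
  (A=1,B=0): P(A|B) = (3/8)/(1/2) = 3/4;  -(3/8)·log₂(3/4) = 0.1556
H(A|B) = 0.2500 + 0.0000 + 0.1556
  = 0.4056 bits
H(A) - H(A|B) = 0.9544 - 0.4056 = 0.5488 bits

Both sides equal 0.5488 bits, so I(A;B) = H(A) - H(A|B) ✓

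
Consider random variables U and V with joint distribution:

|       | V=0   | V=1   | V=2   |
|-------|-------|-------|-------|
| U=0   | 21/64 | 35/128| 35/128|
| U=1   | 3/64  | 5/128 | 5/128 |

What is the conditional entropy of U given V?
Marginal P(V) (column sums):
  P(V=0) = 21/64 + 3/64 = 3/8
  P(V=1) = 35/128 + 5/128 = 5/16
  P(V=2) = 35/128 + 5/128 = 5/16

H(U|V) = -Σ P(U,V)·log₂ P(U|V), where P(U|V) = P(U,V) / P(V)
  (U=0,V=0): P(U|V) = (21/64)/(3/8) = 7/8;  -(21/64)·log₂(7/8) = 0.0632
  (U=0,V=1): P(U|V) = (35/128)/(5/16) = 7/8;  -(35/128)·log₂(7/8) = 0.0527
  (U=0,V=2): P(U|V) = (35/128)/(5/16) = 7/8;  -(35/128)·log₂(7/8) = 0.0527
  (U=1,V=0): P(U|V) = (3/64)/(3/8) = 1/8;  -(3/64)·log₂(1/8) = 0.1406
  (U=1,V=1): P(U|V) = (5/128)/(5/16) = 1/8;  -(5/128)·log₂(1/8) = 0.1172
  (U=1,V=2): P(U|V) = (5/128)/(5/16) = 1/8;  -(5/128)·log₂(1/8) = 0.1172
H(U|V) = 0.0632 + 0.0527 + 0.0527 + 0.1406 + 0.1172 + 0.1172
  = 0.5436 bits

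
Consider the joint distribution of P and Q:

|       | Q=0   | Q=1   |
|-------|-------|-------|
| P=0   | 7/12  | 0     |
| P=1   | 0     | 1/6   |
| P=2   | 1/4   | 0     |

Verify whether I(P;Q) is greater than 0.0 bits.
Marginal P(P) (row sums):
  P(P=0) = 7/12 + 0 = 7/12
  P(P=1) = 0 + 1/6 = 1/6
  P(P=2) = 1/4 + 0 = 1/4
Marginal P(Q) (column sums):
  P(Q=0) = 7/12 + 0 + 1/4 = 5/6
  P(Q=1) = 0 + 1/6 + 0 = 1/6

H(P) = -[(7/12)·log₂(7/12) + (1/6)·log₂(1/6) + (1/4)·log₂(1/4)]
  = 0.4536 + 0.4308 + 0.5000
  = 1.3844 bits
H(Q) = -[(5/6)·log₂(5/6) + (1/6)·log₂(1/6)]
  = 0.2192 + 0.4308
  = 0.6500 bits
H(P,Q) = -[(7/12)·log₂(7/12) + (1/6)·log₂(1/6) + (1/4)·log₂(1/4)]
  = 0.4536 + 0.4308 + 0.5000
  = 1.3844 bits

I(P;Q) = H(P) + H(Q) - H(P,Q)
  = 1.3844 + 0.6500 - 1.3844
  = 0.6500 bits

Yes. I(P;Q) = 0.6500 bits, which is > 0.0 bits.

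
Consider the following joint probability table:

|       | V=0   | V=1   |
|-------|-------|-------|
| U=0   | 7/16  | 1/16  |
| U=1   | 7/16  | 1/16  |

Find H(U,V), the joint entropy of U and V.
H(U,V) = -Σ P(U,V) log₂ P(U,V), summed over the non-zero cells:
H(U,V) = -[(7/16)·log₂(7/16) + (1/16)·log₂(1/16) + (7/16)·log₂(7/16) + (1/16)·log₂(1/16)]
  = 0.5218 + 0.2500 + 0.5218 + 0.2500
  = 1.5436 bits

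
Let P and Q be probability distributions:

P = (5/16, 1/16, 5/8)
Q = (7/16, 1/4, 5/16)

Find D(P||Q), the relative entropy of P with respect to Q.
D(P||Q) = Σ P(i) log₂(P(i)/Q(i))
  i=0: (5/16) × log₂((5/16)/(7/16)) = (5/16) × log₂(5/7) = -0.1517
  i=1: (1/16) × log₂((1/16)/(1/4)) = (1/16) × log₂(1/4) = -0.1250
  i=2: (5/8) × log₂((5/8)/(5/16)) = (5/8) × log₂(2) = 0.6250
D(P||Q) = -0.1517 - 0.1250 + 0.6250
  = 0.3483 bits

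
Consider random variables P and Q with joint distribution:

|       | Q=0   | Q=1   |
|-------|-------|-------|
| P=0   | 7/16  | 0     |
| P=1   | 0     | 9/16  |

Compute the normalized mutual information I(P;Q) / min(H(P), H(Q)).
Marginal P(P) (row sums):
  P(P=0) = 7/16 + 0 = 7/16
  P(P=1) = 0 + 9/16 = 9/16
Marginal P(Q) (column sums):
  P(Q=0) = 7/16 + 0 = 7/16
  P(Q=1) = 0 + 9/16 = 9/16

H(P) = -[(7/16)·log₂(7/16) + (9/16)·log₂(9/16)]
  = 0.5218 + 0.4669
  = 0.9887 bits
H(Q) = -[(7/16)·log₂(7/16) + (9/16)·log₂(9/16)]
  = 0.5218 + 0.4669
  = 0.9887 bits
H(P,Q) = -[(7/16)·log₂(7/16) + (9/16)·log₂(9/16)]
  = 0.5218 + 0.4669
  = 0.9887 bits

I(P;Q) = H(P) + H(Q) - H(P,Q)
  = 0.9887 + 0.9887 - 0.9887
  = 0.9887 bits

min(H(P), H(Q)) = min(0.9887, 0.9887) = 0.9887 bits
Normalized MI = 0.9887 / 0.9887 = 1.0000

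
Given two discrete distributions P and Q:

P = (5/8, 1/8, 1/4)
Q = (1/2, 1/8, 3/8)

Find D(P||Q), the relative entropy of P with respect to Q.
D(P||Q) = Σ P(i) log₂(P(i)/Q(i))
  i=0: (5/8) × log₂((5/8)/(1/2)) = (5/8) × log₂(5/4) = 0.2012
  i=1: (1/8) × log₂((1/8)/(1/8)) = (1/8) × log₂(1) = 0.0000
  i=2: (1/4) × log₂((1/4)/(3/8)) = (1/4) × log₂(2/3) = -0.1462
D(P||Q) = 0.2012 + 0.0000 - 0.1462
  = 0.0550 bits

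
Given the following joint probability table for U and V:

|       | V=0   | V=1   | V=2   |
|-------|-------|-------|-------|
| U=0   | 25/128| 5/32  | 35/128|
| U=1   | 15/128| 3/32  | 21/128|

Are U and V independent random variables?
Marginal P(U) (row sums):
  P(U=0) = 25/128 + 5/32 + 35/128 = 5/8
  P(U=1) = 15/128 + 3/32 + 21/128 = 3/8
Marginal P(V) (column sums):
  P(V=0) = 25/128 + 15/128 = 5/16
  P(V=1) = 5/32 + 3/32 = 1/4
  P(V=2) = 35/128 + 21/128 = 7/16

U and V are independent iff P(U=i,V=j) = P(U=i)·P(V=j) for every cell.
  P(U=0)·P(V=0) = 5/8 × 5/16 = 25/128 = P(U=0,V=0) ✓
  P(U=0)·P(V=1) = 5/8 × 1/4 = 5/32 = P(U=0,V=1) ✓
  P(U=0)·P(V=2) = 5/8 × 7/16 = 35/128 = P(U=0,V=2) ✓
  P(U=1)·P(V=0) = 3/8 × 5/16 = 15/128 = P(U=1,V=0) ✓
  P(U=1)·P(V=1) = 3/8 × 1/4 = 3/32 = P(U=1,V=1) ✓
  P(U=1)·P(V=2) = 3/8 × 7/16 = 21/128 = P(U=1,V=2) ✓

Yes, U and V are independent: every cell factors, so I(U;V) = 0 bits.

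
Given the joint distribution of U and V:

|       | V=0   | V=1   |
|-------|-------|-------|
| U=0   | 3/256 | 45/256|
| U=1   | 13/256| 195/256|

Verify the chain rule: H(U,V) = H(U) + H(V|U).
Left side:
H(U,V) = -[(3/256)·log₂(3/256) + (45/256)·log₂(45/256) + (13/256)·log₂(13/256) + (195/256)·log₂(195/256)]
  = 0.0752 + 0.4409 + 0.2183 + 0.2991
  = 1.0335 bits

Right side:
Marginal P(U) (row sums):
  P(U=0) = 3/256 + 45/256 = 3/16
  P(U=1) = 13/256 + 195/256 = 13/16
H(U) = -[(3/16)·log₂(3/16) + (13/16)·log₂(13/16)]
  = 0.4528 + 0.2434
  = 0.6962 bits
H(V|U) = -Σ P(U,V)·log₂ P(V|U), where P(V|U) = P(U,V) / P(U)
  (U=0,V=0): P(V|U) = (3/256)/(3/16) = 1/16;  -(3/256)·log₂(1/16) = 0.0469
  (U=0,V=1): P(V|U) = (45/256)/(3/16) = 15/16;  -(45/256)·log₂(15/16) = 0.0164
  (U=1,V=0): P(V|U) = (13/256)/(13/16) = 1/16;  -(13/256)·log₂(1/16) = 0.2031
  (U=1,V=1): P(V|U) = (195/256)/(13/16) = 15/16;  -(195/256)·log₂(15/16) = 0.0709
H(V|U) = 0.0469 + 0.0164 + 0.2031 + 0.0709
  = 0.3373 bits
H(U) + H(V|U) = 0.6962 + 0.3373 = 1.0335 bits

Both sides equal 1.0335 bits, so the chain rule holds ✓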